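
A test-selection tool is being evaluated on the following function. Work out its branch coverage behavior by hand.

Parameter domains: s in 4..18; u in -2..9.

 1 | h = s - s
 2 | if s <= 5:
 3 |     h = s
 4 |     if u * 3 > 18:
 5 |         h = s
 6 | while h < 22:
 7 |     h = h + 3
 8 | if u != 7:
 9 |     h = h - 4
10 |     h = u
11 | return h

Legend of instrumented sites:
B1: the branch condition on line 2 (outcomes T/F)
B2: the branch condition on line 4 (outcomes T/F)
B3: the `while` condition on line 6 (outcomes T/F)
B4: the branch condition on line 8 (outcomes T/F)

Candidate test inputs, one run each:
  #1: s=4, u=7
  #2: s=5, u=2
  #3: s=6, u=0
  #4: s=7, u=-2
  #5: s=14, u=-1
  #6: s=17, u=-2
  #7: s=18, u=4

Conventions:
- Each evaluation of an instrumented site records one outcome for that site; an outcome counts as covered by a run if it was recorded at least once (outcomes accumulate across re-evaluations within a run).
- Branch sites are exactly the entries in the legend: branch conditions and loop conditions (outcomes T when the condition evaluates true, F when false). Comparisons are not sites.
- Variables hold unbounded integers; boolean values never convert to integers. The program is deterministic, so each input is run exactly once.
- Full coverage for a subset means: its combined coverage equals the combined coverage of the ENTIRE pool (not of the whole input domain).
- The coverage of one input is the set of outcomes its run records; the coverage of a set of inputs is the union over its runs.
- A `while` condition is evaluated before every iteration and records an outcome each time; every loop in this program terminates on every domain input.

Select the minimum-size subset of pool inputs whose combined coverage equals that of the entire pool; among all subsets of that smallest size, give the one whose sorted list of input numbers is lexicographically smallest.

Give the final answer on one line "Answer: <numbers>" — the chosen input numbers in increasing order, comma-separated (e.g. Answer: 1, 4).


input #1 (s=4, u=7): events B1->T, B2->T, B3->T, B3->T, B3->T, B3->T, B3->T, B3->T, B3->F, B4->F; covers B1=T, B2=T, B3=T, B3=F, B4=F
input #2 (s=5, u=2): events B1->T, B2->F, B3->T, B3->T, B3->T, B3->T, B3->T, B3->T, B3->F, B4->T; covers B1=T, B2=F, B3=T, B3=F, B4=T
input #3 (s=6, u=0): events B1->F, B3->T, B3->T, B3->T, B3->T, B3->T, B3->T, B3->T, B3->T, B3->F, B4->T; covers B1=F, B3=T, B3=F, B4=T
input #4 (s=7, u=-2): events B1->F, B3->T, B3->T, B3->T, B3->T, B3->T, B3->T, B3->T, B3->T, B3->F, B4->T; covers B1=F, B3=T, B3=F, B4=T
input #5 (s=14, u=-1): events B1->F, B3->T, B3->T, B3->T, B3->T, B3->T, B3->T, B3->T, B3->T, B3->F, B4->T; covers B1=F, B3=T, B3=F, B4=T
input #6 (s=17, u=-2): events B1->F, B3->T, B3->T, B3->T, B3->T, B3->T, B3->T, B3->T, B3->T, B3->F, B4->T; covers B1=F, B3=T, B3=F, B4=T
input #7 (s=18, u=4): events B1->F, B3->T, B3->T, B3->T, B3->T, B3->T, B3->T, B3->T, B3->T, B3->F, B4->T; covers B1=F, B3=T, B3=F, B4=T
union over all inputs: B1=T, B1=F, B2=T, B2=F, B3=T, B3=F, B4=T, B4=F (8 outcomes)
every size-1 subset falls short of the 8 outcomes (best: 5/8)
every size-2 subset falls short of the 8 outcomes (best: 7/8)
size 3: inputs {1, 2, 3} cover all 8 outcomes, and no lexicographically smaller subset of this size does
Answer: 1, 2, 3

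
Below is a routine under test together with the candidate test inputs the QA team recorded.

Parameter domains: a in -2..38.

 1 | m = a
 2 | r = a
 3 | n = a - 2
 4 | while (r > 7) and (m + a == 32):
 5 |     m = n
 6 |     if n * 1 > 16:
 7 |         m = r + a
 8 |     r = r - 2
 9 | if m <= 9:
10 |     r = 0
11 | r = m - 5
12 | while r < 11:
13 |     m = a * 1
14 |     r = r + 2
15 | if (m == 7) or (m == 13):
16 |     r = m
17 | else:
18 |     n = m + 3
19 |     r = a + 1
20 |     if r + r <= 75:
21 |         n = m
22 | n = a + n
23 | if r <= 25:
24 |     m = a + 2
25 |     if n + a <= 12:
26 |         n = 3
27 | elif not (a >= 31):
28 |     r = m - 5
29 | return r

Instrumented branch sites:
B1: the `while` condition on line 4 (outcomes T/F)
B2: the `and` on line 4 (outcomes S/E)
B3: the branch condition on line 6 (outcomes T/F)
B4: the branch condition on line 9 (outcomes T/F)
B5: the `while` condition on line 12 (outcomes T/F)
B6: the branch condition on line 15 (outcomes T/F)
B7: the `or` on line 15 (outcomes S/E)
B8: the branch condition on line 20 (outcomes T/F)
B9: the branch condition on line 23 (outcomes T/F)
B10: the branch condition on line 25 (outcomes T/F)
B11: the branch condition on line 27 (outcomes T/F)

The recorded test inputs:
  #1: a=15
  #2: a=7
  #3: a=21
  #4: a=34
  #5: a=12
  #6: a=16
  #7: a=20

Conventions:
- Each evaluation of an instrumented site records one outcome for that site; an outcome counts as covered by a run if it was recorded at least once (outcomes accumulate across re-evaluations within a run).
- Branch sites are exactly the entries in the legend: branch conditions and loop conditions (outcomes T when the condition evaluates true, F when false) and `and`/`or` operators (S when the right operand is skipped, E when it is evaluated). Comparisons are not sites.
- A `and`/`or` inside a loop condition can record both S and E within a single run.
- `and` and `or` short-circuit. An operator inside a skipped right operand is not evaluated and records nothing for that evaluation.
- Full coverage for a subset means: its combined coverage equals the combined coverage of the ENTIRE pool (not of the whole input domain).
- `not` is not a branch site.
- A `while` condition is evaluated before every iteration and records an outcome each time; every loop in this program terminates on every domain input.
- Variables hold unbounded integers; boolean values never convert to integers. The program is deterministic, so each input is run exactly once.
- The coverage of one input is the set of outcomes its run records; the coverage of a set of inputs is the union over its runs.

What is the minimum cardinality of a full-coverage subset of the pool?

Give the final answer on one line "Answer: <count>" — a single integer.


input #1, a=15: events B2->E, B1->F, B4->F, B5->T, B5->F, B7->E, B6->F, B8->T, B9->T, B10->F; outcomes B1=F, B2=E, B4=F, B5=T, B5=F, B6=F, B7=E, B8=T, B9=T, B10=F
input #2, a=7: events B2->S, B1->F, B4->T, B5->T, B5->T, B5->T, B5->T, B5->T, B5->F, B7->S, B6->T, B9->T, B10->F; outcomes B1=F, B2=S, B4=T, B5=T, B5=F, B6=T, B7=S, B9=T, B10=F
input #3, a=21: events B2->E, B1->F, B4->F, B5->F, B7->E, B6->F, B8->T, B9->T, B10->F; outcomes B1=F, B2=E, B4=F, B5=F, B6=F, B7=E, B8=T, B9=T, B10=F
input #4, a=34: events B2->E, B1->F, B4->F, B5->F, B7->E, B6->F, B8->T, B9->F, B11->F; outcomes B1=F, B2=E, B4=F, B5=F, B6=F, B7=E, B8=T, B9=F, B11=F
input #5, a=12: events B2->E, B1->F, B4->F, B5->T, B5->T, B5->F, B7->E, B6->F, B8->T, B9->T, B10->F; outcomes B1=F, B2=E, B4=F, B5=T, B5=F, B6=F, B7=E, B8=T, B9=T, B10=F
input #6, a=16: events B2->E, B1->T, B3->F, B2->E, B1->F, B4->F, B5->T, B5->F, B7->E, B6->F, B8->T, B9->T, B10->F; outcomes B1=T, B1=F, B2=E, B3=F, B4=F, B5=T, B5=F, B6=F, B7=E, B8=T, B9=T, B10=F
input #7, a=20: events B2->E, B1->F, B4->F, B5->F, B7->E, B6->F, B8->T, B9->T, B10->F; outcomes B1=F, B2=E, B4=F, B5=F, B6=F, B7=E, B8=T, B9=T, B10=F
union over all inputs: B1=T, B1=F, B2=S, B2=E, B3=F, B4=T, B4=F, B5=T, B5=F, B6=T, B6=F, B7=S, B7=E, B8=T, B9=T, B9=F, B10=F, B11=F (18 outcomes)
size 1 is not enough: best union over all size-1 subsets is 12/18
size 2 is not enough: best union over all size-2 subsets is 16/18
inputs {2, 4, 6} (size 3) cover everything; no size-3 subset with a lexicographically smaller index list covers all 18
Answer: 3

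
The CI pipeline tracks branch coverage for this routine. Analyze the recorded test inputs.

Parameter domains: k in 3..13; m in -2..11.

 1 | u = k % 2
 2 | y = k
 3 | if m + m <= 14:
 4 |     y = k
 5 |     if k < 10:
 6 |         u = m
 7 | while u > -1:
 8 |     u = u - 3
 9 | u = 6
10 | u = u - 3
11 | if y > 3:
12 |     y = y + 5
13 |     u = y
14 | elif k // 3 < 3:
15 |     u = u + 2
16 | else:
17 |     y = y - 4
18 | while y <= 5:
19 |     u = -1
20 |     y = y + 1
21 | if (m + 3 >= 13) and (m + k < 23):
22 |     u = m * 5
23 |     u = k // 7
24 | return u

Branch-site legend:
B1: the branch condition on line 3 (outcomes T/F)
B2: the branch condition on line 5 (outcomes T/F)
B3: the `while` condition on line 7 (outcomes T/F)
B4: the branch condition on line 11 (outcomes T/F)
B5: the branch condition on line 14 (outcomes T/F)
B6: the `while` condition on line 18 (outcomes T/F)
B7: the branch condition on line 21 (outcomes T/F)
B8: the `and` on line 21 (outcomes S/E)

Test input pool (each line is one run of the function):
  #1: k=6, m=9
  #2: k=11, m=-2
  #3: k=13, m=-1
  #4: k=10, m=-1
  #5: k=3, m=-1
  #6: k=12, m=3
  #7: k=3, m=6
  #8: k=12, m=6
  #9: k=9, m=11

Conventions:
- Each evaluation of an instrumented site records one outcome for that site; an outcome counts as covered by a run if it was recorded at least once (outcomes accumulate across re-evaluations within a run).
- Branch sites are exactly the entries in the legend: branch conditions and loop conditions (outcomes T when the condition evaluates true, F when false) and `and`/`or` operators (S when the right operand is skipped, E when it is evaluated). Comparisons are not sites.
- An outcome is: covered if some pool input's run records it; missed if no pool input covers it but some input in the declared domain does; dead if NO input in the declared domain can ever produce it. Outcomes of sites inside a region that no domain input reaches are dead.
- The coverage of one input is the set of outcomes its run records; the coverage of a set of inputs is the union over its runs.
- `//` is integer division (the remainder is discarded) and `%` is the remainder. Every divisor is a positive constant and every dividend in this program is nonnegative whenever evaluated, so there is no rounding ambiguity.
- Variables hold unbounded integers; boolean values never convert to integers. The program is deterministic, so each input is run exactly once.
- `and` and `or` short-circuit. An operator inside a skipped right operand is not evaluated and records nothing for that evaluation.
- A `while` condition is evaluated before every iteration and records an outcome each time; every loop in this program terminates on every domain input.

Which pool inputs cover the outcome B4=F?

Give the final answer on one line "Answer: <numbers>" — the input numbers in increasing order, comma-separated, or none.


input #1 (k=6, m=9): misses B4=F
input #2 (k=11, m=-2): misses B4=F
input #3 (k=13, m=-1): misses B4=F
input #4 (k=10, m=-1): misses B4=F
input #5 (k=3, m=-1): covers B4=F
input #6 (k=12, m=3): misses B4=F
input #7 (k=3, m=6): covers B4=F
input #8 (k=12, m=6): misses B4=F
input #9 (k=9, m=11): misses B4=F
Answer: 5, 7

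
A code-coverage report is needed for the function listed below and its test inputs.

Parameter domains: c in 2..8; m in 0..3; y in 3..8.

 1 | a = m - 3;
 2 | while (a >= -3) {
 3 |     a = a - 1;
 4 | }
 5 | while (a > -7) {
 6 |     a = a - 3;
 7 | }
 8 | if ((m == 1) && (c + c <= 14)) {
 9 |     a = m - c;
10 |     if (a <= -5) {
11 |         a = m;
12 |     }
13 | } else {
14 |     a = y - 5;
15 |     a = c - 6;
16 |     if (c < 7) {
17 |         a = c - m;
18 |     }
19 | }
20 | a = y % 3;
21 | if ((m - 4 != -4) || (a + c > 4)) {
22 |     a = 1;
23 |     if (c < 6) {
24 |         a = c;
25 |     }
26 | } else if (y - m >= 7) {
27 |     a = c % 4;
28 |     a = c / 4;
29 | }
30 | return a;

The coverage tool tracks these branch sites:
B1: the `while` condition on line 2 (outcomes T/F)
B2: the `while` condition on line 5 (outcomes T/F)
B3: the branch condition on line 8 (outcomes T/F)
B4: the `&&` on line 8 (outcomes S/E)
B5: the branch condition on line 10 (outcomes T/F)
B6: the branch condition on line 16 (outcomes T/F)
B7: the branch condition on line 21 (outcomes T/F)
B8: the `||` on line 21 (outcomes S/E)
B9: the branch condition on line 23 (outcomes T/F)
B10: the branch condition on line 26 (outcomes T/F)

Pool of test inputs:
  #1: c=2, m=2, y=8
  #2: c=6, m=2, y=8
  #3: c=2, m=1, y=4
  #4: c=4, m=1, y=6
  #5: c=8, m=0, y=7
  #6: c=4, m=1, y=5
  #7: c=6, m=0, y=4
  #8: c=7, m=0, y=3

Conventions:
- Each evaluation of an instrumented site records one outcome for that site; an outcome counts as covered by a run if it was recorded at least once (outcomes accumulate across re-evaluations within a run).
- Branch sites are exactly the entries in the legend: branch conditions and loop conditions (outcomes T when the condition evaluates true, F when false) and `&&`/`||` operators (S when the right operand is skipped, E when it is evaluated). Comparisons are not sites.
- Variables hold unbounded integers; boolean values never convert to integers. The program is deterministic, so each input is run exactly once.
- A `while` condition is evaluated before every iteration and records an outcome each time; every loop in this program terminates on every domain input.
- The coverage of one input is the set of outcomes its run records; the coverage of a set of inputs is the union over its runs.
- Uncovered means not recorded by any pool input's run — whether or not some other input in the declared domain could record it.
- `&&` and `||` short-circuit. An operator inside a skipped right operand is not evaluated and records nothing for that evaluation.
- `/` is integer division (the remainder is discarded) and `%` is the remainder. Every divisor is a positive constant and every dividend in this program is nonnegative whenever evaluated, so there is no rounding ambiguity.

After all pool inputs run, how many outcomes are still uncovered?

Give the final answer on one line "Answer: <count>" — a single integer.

test 1 (c=2, m=2, y=8) hits B1=T, B1=F, B2=T, B2=F, B3=F, B4=S, B6=T, B7=T, B8=S, B9=T
test 2 (c=6, m=2, y=8) hits B1=T, B1=F, B2=T, B2=F, B3=F, B4=S, B6=T, B7=T, B8=S, B9=F
test 3 (c=2, m=1, y=4) hits B1=T, B1=F, B2=T, B2=F, B3=T, B4=E, B5=F, B7=T, B8=S, B9=T
test 4 (c=4, m=1, y=6) hits B1=T, B1=F, B2=T, B2=F, B3=T, B4=E, B5=F, B7=T, B8=S, B9=T
test 5 (c=8, m=0, y=7) hits B1=T, B1=F, B2=T, B2=F, B3=F, B4=S, B6=F, B7=T, B8=E, B9=F
test 6 (c=4, m=1, y=5) hits B1=T, B1=F, B2=T, B2=F, B3=T, B4=E, B5=F, B7=T, B8=S, B9=T
test 7 (c=6, m=0, y=4) hits B1=T, B1=F, B2=T, B2=F, B3=F, B4=S, B6=T, B7=T, B8=E, B9=F
test 8 (c=7, m=0, y=3) hits B1=T, B1=F, B2=T, B2=F, B3=F, B4=S, B6=F, B7=T, B8=E, B9=F
union over the pool: B1=T, B1=F, B2=T, B2=F, B3=T, B3=F, B4=S, B4=E, B5=F, B6=T, B6=F, B7=T, B8=S, B8=E, B9=T, B9=F
uncovered (4 of 20): B5=T, B7=F, B10=T, B10=F

Answer: 4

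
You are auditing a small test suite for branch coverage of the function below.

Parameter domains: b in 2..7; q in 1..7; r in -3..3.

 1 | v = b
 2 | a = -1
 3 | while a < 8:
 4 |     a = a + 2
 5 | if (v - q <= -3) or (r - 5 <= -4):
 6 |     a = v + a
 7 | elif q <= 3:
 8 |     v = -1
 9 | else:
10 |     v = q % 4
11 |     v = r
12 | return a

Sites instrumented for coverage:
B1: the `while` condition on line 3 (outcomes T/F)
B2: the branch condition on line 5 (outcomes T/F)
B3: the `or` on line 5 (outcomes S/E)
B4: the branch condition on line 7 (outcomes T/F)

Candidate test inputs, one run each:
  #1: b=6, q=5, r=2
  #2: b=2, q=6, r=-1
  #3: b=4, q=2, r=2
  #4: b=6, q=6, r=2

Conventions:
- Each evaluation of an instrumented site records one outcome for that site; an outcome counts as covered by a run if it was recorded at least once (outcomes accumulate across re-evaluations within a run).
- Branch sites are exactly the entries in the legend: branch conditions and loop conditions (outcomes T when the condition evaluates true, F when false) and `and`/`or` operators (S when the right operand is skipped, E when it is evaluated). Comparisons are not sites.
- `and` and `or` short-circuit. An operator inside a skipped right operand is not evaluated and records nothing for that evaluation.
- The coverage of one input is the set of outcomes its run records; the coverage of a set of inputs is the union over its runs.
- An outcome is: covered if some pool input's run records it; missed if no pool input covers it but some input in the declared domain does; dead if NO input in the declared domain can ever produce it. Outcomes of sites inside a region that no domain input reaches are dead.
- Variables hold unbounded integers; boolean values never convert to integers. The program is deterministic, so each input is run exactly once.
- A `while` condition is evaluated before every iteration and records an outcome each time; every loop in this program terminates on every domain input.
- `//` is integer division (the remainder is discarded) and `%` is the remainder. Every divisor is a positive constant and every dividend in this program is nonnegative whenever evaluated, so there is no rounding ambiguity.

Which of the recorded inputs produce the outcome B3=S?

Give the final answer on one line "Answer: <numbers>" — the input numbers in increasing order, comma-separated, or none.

input #1 (b=6, q=5, r=2): misses B3=S
input #2 (b=2, q=6, r=-1): covers B3=S
input #3 (b=4, q=2, r=2): misses B3=S
input #4 (b=6, q=6, r=2): misses B3=S

Answer: 2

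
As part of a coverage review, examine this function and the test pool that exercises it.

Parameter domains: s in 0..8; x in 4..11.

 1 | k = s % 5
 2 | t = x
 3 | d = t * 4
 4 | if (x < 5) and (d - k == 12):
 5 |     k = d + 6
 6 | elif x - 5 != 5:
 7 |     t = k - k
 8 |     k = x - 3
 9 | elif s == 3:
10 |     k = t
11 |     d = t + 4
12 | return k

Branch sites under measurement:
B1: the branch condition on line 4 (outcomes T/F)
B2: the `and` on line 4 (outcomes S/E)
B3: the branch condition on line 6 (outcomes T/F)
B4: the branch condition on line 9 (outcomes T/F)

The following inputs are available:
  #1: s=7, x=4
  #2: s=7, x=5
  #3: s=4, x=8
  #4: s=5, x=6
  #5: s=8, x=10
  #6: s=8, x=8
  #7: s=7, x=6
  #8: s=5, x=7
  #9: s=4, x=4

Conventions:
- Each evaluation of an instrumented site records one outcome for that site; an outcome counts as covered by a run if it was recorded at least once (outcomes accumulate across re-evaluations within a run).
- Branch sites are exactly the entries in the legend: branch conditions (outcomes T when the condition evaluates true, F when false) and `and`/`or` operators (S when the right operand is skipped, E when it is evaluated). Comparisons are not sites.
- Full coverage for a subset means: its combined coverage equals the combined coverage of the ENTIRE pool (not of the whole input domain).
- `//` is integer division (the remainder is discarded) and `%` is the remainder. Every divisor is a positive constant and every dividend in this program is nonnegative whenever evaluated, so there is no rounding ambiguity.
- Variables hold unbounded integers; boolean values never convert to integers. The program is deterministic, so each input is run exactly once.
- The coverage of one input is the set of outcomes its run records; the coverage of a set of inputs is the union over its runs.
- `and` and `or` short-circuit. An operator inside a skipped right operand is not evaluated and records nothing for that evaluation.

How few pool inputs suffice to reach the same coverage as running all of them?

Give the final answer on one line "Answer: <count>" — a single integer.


input #1, s=7, x=4: events B2->E, B1->F, B3->T; outcomes B1=F, B2=E, B3=T
input #2, s=7, x=5: events B2->S, B1->F, B3->T; outcomes B1=F, B2=S, B3=T
input #3, s=4, x=8: events B2->S, B1->F, B3->T; outcomes B1=F, B2=S, B3=T
input #4, s=5, x=6: events B2->S, B1->F, B3->T; outcomes B1=F, B2=S, B3=T
input #5, s=8, x=10: events B2->S, B1->F, B3->F, B4->F; outcomes B1=F, B2=S, B3=F, B4=F
input #6, s=8, x=8: events B2->S, B1->F, B3->T; outcomes B1=F, B2=S, B3=T
input #7, s=7, x=6: events B2->S, B1->F, B3->T; outcomes B1=F, B2=S, B3=T
input #8, s=5, x=7: events B2->S, B1->F, B3->T; outcomes B1=F, B2=S, B3=T
input #9, s=4, x=4: events B2->E, B1->T; outcomes B1=T, B2=E
union over all inputs: B1=T, B1=F, B2=S, B2=E, B3=T, B3=F, B4=F (7 outcomes)
size 1 is not enough: best union over all size-1 subsets is 4/7
size 2 is not enough: best union over all size-2 subsets is 6/7
at size 3, {1, 5, 9} reaches all 7 outcomes; every lexicographically earlier size-3 subset fails
Answer: 3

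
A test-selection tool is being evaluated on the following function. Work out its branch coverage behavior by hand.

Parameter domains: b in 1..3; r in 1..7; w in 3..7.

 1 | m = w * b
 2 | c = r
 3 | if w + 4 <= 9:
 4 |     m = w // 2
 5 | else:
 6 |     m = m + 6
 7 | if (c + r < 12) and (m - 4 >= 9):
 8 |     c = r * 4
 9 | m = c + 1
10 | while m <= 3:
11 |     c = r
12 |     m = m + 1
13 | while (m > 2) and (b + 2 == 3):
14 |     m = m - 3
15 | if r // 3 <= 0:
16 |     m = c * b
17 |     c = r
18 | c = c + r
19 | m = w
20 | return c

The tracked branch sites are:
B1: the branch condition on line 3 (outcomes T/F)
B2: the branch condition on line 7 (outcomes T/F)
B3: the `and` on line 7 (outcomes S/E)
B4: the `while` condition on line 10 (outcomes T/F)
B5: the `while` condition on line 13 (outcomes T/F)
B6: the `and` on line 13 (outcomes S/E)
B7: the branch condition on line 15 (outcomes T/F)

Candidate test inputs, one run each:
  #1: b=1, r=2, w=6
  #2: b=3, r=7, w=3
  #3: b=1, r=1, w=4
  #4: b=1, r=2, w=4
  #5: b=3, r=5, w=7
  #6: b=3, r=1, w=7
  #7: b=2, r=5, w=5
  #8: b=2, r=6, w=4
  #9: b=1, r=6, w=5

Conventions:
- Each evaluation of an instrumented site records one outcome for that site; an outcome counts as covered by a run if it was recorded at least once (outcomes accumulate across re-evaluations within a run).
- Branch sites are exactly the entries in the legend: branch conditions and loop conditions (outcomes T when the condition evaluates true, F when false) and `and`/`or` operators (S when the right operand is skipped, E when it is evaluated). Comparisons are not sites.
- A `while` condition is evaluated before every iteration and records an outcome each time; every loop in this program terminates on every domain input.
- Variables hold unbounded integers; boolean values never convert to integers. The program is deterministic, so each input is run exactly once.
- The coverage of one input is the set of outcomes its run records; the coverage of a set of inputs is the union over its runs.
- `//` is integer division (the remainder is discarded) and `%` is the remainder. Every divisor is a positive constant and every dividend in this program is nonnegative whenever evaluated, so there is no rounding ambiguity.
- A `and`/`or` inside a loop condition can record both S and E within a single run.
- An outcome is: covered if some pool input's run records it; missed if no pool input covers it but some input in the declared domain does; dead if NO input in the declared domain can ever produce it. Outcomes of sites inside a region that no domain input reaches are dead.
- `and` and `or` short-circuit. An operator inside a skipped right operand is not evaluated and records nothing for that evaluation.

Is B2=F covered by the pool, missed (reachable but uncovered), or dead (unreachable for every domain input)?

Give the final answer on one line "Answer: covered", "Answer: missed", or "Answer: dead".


B2=F is recorded by pool input(s) 1, 2, 3, 4, 7, 8, 9 -> covered
Answer: covered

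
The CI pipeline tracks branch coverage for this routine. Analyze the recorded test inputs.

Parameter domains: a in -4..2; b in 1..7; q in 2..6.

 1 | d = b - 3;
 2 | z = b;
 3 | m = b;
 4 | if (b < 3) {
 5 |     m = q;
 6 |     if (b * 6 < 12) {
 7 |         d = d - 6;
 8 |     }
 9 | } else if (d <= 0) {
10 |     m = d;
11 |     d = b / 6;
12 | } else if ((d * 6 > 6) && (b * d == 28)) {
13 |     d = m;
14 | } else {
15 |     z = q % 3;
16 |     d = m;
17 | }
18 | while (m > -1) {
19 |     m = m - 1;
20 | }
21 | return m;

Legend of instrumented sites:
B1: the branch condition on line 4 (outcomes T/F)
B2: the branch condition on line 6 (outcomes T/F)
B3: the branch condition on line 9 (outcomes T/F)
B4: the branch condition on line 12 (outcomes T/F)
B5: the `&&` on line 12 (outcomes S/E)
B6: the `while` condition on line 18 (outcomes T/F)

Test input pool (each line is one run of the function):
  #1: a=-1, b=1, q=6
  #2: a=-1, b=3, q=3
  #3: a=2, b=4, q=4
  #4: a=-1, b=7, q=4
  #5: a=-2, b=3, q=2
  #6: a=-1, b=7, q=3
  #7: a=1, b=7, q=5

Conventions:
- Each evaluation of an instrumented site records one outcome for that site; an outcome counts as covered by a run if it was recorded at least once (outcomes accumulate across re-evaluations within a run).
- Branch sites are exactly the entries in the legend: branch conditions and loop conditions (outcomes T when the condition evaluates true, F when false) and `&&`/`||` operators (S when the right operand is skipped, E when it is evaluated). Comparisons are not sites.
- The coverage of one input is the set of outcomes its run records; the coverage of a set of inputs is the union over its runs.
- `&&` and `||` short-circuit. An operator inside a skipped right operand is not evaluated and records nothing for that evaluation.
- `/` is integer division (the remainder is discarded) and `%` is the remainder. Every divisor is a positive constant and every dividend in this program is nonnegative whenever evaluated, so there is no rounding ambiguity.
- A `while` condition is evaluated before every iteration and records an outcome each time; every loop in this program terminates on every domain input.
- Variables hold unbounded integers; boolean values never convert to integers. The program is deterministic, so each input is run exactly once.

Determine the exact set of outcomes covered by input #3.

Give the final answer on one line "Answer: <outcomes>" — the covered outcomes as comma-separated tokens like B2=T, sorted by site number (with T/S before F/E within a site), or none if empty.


Tracing the run of input #3 (a=2, b=4, q=4):
  B1->F, B3->F, B5->S, B4->F, B6->T, B6->T, B6->T, B6->T, B6->T, B6->F
distinct outcomes covered: B1=F, B3=F, B4=F, B5=S, B6=T, B6=F
Answer: B1=F, B3=F, B4=F, B5=S, B6=T, B6=F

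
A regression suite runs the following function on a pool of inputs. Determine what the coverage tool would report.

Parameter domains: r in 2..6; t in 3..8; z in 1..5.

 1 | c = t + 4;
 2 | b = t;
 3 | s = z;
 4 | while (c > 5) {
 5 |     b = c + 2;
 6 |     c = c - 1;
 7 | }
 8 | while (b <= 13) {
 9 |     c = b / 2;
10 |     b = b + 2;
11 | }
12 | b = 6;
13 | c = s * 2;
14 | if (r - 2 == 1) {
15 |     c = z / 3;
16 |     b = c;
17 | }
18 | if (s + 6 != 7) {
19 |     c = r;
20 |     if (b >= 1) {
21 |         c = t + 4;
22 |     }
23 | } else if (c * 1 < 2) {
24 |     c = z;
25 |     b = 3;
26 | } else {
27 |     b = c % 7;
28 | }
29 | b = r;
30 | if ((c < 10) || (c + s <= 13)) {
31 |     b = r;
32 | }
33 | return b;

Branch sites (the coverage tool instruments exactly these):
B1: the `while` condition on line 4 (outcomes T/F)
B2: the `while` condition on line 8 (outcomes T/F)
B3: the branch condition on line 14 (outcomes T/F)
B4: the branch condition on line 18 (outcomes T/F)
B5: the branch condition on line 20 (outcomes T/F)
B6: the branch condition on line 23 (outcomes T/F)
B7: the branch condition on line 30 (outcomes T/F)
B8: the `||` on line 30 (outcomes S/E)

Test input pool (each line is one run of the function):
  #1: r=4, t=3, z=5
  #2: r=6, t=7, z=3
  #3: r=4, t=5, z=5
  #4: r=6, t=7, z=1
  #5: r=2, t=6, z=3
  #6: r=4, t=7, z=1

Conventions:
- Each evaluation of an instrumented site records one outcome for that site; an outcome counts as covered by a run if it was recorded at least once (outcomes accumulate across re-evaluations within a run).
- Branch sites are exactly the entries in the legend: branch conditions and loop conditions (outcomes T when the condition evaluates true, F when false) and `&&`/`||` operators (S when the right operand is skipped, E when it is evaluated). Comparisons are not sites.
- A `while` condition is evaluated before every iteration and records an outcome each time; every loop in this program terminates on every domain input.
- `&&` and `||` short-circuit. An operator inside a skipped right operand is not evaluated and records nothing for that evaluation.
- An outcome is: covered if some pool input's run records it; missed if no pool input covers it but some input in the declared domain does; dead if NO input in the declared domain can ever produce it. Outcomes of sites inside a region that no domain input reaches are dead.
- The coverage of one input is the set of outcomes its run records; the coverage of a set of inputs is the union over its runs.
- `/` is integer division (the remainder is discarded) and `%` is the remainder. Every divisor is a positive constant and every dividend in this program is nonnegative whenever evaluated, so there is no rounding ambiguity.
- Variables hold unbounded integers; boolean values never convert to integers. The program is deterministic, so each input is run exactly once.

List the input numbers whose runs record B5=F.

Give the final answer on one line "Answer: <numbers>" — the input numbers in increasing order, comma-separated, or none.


input #1 (r=4, t=3, z=5): never hits B5=F
input #2 (r=6, t=7, z=3): never hits B5=F
input #3 (r=4, t=5, z=5): never hits B5=F
input #4 (r=6, t=7, z=1): never hits B5=F
input #5 (r=2, t=6, z=3): never hits B5=F
input #6 (r=4, t=7, z=1): never hits B5=F
Answer: none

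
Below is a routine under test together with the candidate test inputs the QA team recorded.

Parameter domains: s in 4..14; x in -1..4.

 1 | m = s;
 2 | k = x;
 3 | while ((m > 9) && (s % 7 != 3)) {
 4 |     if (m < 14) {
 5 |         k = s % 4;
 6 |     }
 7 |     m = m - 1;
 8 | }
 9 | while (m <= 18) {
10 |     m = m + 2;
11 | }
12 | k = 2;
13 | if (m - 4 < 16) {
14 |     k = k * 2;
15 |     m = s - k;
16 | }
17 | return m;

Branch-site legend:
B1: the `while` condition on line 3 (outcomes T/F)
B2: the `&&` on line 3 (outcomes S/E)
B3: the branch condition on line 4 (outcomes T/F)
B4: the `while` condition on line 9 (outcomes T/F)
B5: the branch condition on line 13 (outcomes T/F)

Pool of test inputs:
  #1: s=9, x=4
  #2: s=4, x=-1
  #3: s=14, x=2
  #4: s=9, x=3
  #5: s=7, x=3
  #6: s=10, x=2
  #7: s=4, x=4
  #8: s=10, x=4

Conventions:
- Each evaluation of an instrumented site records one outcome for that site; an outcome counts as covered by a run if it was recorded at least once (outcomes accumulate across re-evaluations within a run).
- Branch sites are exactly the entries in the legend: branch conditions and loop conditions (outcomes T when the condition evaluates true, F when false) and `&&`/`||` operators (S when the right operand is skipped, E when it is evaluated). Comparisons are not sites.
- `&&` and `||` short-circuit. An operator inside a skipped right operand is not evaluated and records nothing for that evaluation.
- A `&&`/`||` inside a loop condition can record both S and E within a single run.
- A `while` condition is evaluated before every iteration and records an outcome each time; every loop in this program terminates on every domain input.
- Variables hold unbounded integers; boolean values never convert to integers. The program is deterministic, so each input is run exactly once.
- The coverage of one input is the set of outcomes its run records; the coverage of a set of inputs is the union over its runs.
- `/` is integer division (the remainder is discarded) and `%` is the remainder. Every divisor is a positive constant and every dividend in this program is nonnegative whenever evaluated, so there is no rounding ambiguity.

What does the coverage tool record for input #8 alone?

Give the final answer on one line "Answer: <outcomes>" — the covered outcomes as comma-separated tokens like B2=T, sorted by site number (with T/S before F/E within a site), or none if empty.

Event log for input #8 (s=10, x=4):
  B2->E, B1->F, B4->T, B4->T, B4->T, B4->T, B4->T, B4->F, B5->F
as a set, this run covers: B1=F, B2=E, B4=T, B4=F, B5=F

Answer: B1=F, B2=E, B4=T, B4=F, B5=F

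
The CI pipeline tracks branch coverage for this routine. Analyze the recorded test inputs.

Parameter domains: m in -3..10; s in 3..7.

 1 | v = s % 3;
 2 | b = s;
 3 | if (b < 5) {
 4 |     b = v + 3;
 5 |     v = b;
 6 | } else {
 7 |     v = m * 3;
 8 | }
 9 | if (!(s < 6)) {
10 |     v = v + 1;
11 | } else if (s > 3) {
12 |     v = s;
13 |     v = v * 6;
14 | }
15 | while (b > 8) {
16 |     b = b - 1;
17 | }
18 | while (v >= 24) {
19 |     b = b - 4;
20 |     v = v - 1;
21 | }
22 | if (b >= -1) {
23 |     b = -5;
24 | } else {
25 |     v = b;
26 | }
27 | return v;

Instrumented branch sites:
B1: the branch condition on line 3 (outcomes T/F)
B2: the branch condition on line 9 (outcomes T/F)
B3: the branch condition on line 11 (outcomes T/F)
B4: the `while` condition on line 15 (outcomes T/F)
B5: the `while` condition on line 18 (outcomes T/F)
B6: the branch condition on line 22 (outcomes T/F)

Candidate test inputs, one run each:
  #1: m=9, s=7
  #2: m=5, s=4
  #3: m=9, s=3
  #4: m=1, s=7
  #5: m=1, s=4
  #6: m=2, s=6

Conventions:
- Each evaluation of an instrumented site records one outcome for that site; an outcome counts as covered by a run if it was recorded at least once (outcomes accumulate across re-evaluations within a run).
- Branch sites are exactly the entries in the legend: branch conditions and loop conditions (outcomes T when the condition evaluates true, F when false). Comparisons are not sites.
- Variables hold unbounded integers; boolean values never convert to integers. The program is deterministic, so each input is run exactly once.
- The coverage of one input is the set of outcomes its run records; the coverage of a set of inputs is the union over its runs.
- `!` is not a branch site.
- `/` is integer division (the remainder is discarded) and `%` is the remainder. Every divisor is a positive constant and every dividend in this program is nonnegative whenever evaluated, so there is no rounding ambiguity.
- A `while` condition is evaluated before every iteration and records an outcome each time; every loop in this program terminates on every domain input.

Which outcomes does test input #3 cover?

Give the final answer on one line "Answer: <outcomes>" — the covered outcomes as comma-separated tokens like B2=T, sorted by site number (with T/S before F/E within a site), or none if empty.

Running input #3 (m=9, s=3), event by event:
  B1->T, B2->F, B3->F, B4->F, B5->F, B6->T
distinct outcomes covered: B1=T, B2=F, B3=F, B4=F, B5=F, B6=T

Answer: B1=T, B2=F, B3=F, B4=F, B5=F, B6=T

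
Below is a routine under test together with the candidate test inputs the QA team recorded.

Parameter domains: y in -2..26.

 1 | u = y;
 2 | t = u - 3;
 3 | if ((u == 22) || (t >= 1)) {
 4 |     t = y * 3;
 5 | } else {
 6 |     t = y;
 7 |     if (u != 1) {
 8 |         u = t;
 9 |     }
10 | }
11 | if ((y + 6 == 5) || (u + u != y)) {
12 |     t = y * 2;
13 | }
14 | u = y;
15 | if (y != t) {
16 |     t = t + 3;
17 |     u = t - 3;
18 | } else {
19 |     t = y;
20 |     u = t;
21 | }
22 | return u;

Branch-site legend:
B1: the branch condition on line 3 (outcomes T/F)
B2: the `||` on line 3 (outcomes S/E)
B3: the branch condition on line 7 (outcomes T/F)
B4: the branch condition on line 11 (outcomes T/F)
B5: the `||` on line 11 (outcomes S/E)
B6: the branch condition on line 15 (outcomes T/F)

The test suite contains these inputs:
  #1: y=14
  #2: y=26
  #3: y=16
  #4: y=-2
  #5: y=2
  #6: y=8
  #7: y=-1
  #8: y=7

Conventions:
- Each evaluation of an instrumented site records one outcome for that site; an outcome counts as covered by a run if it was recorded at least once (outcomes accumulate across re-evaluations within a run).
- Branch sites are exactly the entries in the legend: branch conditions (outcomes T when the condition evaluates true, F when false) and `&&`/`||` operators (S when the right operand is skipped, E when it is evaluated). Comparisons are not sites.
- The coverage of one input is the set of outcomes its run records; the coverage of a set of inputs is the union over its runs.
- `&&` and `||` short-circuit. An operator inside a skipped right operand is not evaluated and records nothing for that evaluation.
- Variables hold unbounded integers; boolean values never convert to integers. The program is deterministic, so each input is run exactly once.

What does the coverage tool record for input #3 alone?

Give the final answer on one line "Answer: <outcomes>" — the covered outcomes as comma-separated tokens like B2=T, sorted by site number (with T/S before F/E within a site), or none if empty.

Simulating input #3 (y=16) step by step:
  B2->E, B1->T, B5->E, B4->T, B6->T
deduplicating events, the covered set is: B1=T, B2=E, B4=T, B5=E, B6=T

Answer: B1=T, B2=E, B4=T, B5=E, B6=T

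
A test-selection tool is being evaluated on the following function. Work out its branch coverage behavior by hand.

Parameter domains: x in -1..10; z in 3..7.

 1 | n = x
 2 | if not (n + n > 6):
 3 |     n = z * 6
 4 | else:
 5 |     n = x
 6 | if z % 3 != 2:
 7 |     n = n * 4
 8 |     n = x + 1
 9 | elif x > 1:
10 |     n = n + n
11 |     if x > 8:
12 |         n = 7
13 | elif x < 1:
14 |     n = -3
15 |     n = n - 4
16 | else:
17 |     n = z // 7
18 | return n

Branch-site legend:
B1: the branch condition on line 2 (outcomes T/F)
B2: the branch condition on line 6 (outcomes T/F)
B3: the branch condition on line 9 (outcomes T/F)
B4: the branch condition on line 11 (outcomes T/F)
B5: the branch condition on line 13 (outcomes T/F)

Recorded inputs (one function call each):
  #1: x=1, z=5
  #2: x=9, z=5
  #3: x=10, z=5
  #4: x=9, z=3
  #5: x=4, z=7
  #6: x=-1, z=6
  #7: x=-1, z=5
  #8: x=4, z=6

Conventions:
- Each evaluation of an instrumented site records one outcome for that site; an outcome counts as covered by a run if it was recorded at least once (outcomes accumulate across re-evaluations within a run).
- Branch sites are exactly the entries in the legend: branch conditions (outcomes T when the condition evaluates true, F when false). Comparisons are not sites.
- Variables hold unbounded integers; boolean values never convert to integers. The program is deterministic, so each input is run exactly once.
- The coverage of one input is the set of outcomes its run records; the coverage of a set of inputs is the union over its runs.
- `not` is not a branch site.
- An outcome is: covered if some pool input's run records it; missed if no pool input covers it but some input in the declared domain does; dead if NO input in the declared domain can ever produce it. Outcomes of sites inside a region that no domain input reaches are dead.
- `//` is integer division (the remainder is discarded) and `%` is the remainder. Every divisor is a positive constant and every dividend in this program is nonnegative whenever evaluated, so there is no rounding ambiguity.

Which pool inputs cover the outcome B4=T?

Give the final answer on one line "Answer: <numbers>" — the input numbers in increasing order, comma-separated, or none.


input #1 (x=1, z=5): misses B4=T
input #2 (x=9, z=5): covers B4=T
input #3 (x=10, z=5): covers B4=T
input #4 (x=9, z=3): misses B4=T
input #5 (x=4, z=7): misses B4=T
input #6 (x=-1, z=6): misses B4=T
input #7 (x=-1, z=5): misses B4=T
input #8 (x=4, z=6): misses B4=T
Answer: 2, 3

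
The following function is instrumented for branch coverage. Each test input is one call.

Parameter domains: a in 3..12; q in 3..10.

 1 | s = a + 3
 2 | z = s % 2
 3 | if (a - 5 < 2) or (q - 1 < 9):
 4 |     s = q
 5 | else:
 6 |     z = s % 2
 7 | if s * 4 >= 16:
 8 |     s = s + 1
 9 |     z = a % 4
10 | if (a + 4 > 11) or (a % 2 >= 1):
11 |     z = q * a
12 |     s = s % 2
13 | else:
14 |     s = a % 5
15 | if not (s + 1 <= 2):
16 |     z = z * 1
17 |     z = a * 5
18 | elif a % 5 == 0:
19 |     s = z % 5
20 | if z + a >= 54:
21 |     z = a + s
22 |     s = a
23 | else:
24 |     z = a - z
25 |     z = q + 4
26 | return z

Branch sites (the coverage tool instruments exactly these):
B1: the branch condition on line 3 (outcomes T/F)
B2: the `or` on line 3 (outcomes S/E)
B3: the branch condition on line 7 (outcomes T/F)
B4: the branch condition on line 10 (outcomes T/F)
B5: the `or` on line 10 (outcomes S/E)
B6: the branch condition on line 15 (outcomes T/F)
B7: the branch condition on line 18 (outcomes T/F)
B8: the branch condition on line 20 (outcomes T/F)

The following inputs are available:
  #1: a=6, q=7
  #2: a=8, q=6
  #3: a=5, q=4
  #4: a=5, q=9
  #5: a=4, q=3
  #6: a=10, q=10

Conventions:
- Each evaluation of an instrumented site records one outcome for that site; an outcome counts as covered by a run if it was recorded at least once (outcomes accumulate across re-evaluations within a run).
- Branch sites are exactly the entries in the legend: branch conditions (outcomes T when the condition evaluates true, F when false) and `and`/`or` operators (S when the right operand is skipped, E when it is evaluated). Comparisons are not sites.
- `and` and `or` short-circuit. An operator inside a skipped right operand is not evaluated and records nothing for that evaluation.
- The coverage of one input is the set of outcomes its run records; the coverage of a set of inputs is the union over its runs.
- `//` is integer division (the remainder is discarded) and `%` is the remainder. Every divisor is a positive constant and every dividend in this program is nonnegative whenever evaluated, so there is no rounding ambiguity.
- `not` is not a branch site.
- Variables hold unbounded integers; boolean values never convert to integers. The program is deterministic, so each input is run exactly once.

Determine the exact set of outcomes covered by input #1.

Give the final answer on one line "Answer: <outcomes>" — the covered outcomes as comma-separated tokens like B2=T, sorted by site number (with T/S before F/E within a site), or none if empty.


Simulating input #1 (a=6, q=7) step by step:
  B2->S, B1->T, B3->T, B5->E, B4->F, B6->F, B7->F, B8->F
as a set, this run covers: B1=T, B2=S, B3=T, B4=F, B5=E, B6=F, B7=F, B8=F
Answer: B1=T, B2=S, B3=T, B4=F, B5=E, B6=F, B7=F, B8=F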